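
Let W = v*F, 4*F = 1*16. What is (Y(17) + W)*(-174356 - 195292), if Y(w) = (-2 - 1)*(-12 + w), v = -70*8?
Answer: 833556240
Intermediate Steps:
v = -560
F = 4 (F = (1*16)/4 = (1/4)*16 = 4)
W = -2240 (W = -560*4 = -2240)
Y(w) = 36 - 3*w (Y(w) = -3*(-12 + w) = 36 - 3*w)
(Y(17) + W)*(-174356 - 195292) = ((36 - 3*17) - 2240)*(-174356 - 195292) = ((36 - 51) - 2240)*(-369648) = (-15 - 2240)*(-369648) = -2255*(-369648) = 833556240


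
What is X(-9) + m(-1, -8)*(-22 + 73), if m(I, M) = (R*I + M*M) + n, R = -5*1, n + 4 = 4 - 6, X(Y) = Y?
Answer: 3204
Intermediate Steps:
n = -6 (n = -4 + (4 - 6) = -4 - 2 = -6)
R = -5
m(I, M) = -6 + M² - 5*I (m(I, M) = (-5*I + M*M) - 6 = (-5*I + M²) - 6 = (M² - 5*I) - 6 = -6 + M² - 5*I)
X(-9) + m(-1, -8)*(-22 + 73) = -9 + (-6 + (-8)² - 5*(-1))*(-22 + 73) = -9 + (-6 + 64 + 5)*51 = -9 + 63*51 = -9 + 3213 = 3204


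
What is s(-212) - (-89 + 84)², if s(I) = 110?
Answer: 85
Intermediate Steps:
s(-212) - (-89 + 84)² = 110 - (-89 + 84)² = 110 - 1*(-5)² = 110 - 1*25 = 110 - 25 = 85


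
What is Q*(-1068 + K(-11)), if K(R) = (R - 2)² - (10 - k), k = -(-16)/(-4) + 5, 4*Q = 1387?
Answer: -314849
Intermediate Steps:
Q = 1387/4 (Q = (¼)*1387 = 1387/4 ≈ 346.75)
k = 1 (k = -(-16)*(-1)/4 + 5 = -4*1 + 5 = -4 + 5 = 1)
K(R) = -9 + (-2 + R)² (K(R) = (R - 2)² - (10 - 1*1) = (-2 + R)² - (10 - 1) = (-2 + R)² - 1*9 = (-2 + R)² - 9 = -9 + (-2 + R)²)
Q*(-1068 + K(-11)) = 1387*(-1068 + (-9 + (-2 - 11)²))/4 = 1387*(-1068 + (-9 + (-13)²))/4 = 1387*(-1068 + (-9 + 169))/4 = 1387*(-1068 + 160)/4 = (1387/4)*(-908) = -314849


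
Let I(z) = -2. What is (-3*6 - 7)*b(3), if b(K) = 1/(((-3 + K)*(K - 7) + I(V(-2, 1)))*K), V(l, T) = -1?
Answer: 25/6 ≈ 4.1667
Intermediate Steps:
b(K) = 1/(K*(-2 + (-7 + K)*(-3 + K))) (b(K) = 1/(((-3 + K)*(K - 7) - 2)*K) = 1/(((-3 + K)*(-7 + K) - 2)*K) = 1/(((-7 + K)*(-3 + K) - 2)*K) = 1/((-2 + (-7 + K)*(-3 + K))*K) = 1/(K*(-2 + (-7 + K)*(-3 + K))))
(-3*6 - 7)*b(3) = (-3*6 - 7)*(1/(3*(19 + 3² - 10*3))) = (-18 - 7)*(1/(3*(19 + 9 - 30))) = -25/(3*(-2)) = -25*(-1)/(3*2) = -25*(-⅙) = 25/6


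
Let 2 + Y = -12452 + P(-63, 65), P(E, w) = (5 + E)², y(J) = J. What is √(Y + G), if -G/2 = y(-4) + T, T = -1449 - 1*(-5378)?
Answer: 22*I*√35 ≈ 130.15*I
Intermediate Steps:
T = 3929 (T = -1449 + 5378 = 3929)
G = -7850 (G = -2*(-4 + 3929) = -2*3925 = -7850)
Y = -9090 (Y = -2 + (-12452 + (5 - 63)²) = -2 + (-12452 + (-58)²) = -2 + (-12452 + 3364) = -2 - 9088 = -9090)
√(Y + G) = √(-9090 - 7850) = √(-16940) = 22*I*√35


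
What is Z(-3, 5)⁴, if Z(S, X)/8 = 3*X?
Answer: 207360000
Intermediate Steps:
Z(S, X) = 24*X (Z(S, X) = 8*(3*X) = 24*X)
Z(-3, 5)⁴ = (24*5)⁴ = 120⁴ = 207360000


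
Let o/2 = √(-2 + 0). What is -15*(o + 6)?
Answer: -90 - 30*I*√2 ≈ -90.0 - 42.426*I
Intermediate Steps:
o = 2*I*√2 (o = 2*√(-2 + 0) = 2*√(-2) = 2*(I*√2) = 2*I*√2 ≈ 2.8284*I)
-15*(o + 6) = -15*(2*I*√2 + 6) = -15*(6 + 2*I*√2) = -90 - 30*I*√2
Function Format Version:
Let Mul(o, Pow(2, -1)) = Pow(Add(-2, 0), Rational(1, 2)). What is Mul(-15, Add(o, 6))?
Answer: Add(-90, Mul(-30, I, Pow(2, Rational(1, 2)))) ≈ Add(-90.000, Mul(-42.426, I))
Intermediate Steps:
o = Mul(2, I, Pow(2, Rational(1, 2))) (o = Mul(2, Pow(Add(-2, 0), Rational(1, 2))) = Mul(2, Pow(-2, Rational(1, 2))) = Mul(2, Mul(I, Pow(2, Rational(1, 2)))) = Mul(2, I, Pow(2, Rational(1, 2))) ≈ Mul(2.8284, I))
Mul(-15, Add(o, 6)) = Mul(-15, Add(Mul(2, I, Pow(2, Rational(1, 2))), 6)) = Mul(-15, Add(6, Mul(2, I, Pow(2, Rational(1, 2))))) = Add(-90, Mul(-30, I, Pow(2, Rational(1, 2))))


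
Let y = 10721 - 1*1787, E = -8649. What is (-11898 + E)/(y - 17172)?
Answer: 6849/2746 ≈ 2.4942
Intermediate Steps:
y = 8934 (y = 10721 - 1787 = 8934)
(-11898 + E)/(y - 17172) = (-11898 - 8649)/(8934 - 17172) = -20547/(-8238) = -20547*(-1/8238) = 6849/2746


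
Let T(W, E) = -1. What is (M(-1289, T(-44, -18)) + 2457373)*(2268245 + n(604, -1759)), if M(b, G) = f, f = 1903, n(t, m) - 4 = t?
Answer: 5579735730428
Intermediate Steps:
n(t, m) = 4 + t
M(b, G) = 1903
(M(-1289, T(-44, -18)) + 2457373)*(2268245 + n(604, -1759)) = (1903 + 2457373)*(2268245 + (4 + 604)) = 2459276*(2268245 + 608) = 2459276*2268853 = 5579735730428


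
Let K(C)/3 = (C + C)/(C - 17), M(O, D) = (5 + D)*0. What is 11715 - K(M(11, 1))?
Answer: 11715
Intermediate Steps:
M(O, D) = 0
K(C) = 6*C/(-17 + C) (K(C) = 3*((C + C)/(C - 17)) = 3*((2*C)/(-17 + C)) = 3*(2*C/(-17 + C)) = 6*C/(-17 + C))
11715 - K(M(11, 1)) = 11715 - 6*0/(-17 + 0) = 11715 - 6*0/(-17) = 11715 - 6*0*(-1)/17 = 11715 - 1*0 = 11715 + 0 = 11715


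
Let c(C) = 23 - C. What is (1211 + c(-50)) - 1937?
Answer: -653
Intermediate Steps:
(1211 + c(-50)) - 1937 = (1211 + (23 - 1*(-50))) - 1937 = (1211 + (23 + 50)) - 1937 = (1211 + 73) - 1937 = 1284 - 1937 = -653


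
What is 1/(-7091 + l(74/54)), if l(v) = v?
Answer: -27/191420 ≈ -0.00014105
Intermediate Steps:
1/(-7091 + l(74/54)) = 1/(-7091 + 74/54) = 1/(-7091 + 74*(1/54)) = 1/(-7091 + 37/27) = 1/(-191420/27) = -27/191420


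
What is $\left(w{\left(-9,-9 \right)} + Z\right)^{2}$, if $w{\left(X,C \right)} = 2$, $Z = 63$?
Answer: $4225$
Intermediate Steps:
$\left(w{\left(-9,-9 \right)} + Z\right)^{2} = \left(2 + 63\right)^{2} = 65^{2} = 4225$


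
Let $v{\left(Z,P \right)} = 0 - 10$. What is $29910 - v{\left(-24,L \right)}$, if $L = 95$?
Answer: $29920$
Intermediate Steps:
$v{\left(Z,P \right)} = -10$ ($v{\left(Z,P \right)} = 0 - 10 = -10$)
$29910 - v{\left(-24,L \right)} = 29910 - -10 = 29910 + 10 = 29920$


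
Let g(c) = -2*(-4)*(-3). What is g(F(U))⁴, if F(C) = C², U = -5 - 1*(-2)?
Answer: 331776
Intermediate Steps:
U = -3 (U = -5 + 2 = -3)
g(c) = -24 (g(c) = 8*(-3) = -24)
g(F(U))⁴ = (-24)⁴ = 331776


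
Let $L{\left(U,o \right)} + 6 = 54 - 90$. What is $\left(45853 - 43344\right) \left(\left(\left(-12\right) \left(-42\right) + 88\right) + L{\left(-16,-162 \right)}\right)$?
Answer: $1379950$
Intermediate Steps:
$L{\left(U,o \right)} = -42$ ($L{\left(U,o \right)} = -6 + \left(54 - 90\right) = -6 - 36 = -42$)
$\left(45853 - 43344\right) \left(\left(\left(-12\right) \left(-42\right) + 88\right) + L{\left(-16,-162 \right)}\right) = \left(45853 - 43344\right) \left(\left(\left(-12\right) \left(-42\right) + 88\right) - 42\right) = 2509 \left(\left(504 + 88\right) - 42\right) = 2509 \left(592 - 42\right) = 2509 \cdot 550 = 1379950$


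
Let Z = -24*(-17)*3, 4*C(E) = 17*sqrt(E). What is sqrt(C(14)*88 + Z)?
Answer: sqrt(1224 + 374*sqrt(14)) ≈ 51.219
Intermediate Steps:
C(E) = 17*sqrt(E)/4 (C(E) = (17*sqrt(E))/4 = 17*sqrt(E)/4)
Z = 1224 (Z = 408*3 = 1224)
sqrt(C(14)*88 + Z) = sqrt((17*sqrt(14)/4)*88 + 1224) = sqrt(374*sqrt(14) + 1224) = sqrt(1224 + 374*sqrt(14))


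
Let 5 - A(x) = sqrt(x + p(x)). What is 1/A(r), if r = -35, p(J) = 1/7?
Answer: 35/419 + 2*I*sqrt(427)/419 ≈ 0.083532 + 0.098635*I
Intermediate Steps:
p(J) = 1/7
A(x) = 5 - sqrt(1/7 + x) (A(x) = 5 - sqrt(x + 1/7) = 5 - sqrt(1/7 + x))
1/A(r) = 1/(5 - sqrt(7 + 49*(-35))/7) = 1/(5 - sqrt(7 - 1715)/7) = 1/(5 - 2*I*sqrt(427)/7)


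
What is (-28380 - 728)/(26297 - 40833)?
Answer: 7277/3634 ≈ 2.0025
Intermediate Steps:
(-28380 - 728)/(26297 - 40833) = -29108/(-14536) = -29108*(-1/14536) = 7277/3634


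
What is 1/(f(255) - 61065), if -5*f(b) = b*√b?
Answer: -1357/82850466 + 17*√255/1242756990 ≈ -1.6160e-5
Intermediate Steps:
f(b) = -b^(3/2)/5 (f(b) = -b*√b/5 = -b^(3/2)/5)
1/(f(255) - 61065) = 1/(-51*√255 - 61065) = 1/(-61065 - 51*√255)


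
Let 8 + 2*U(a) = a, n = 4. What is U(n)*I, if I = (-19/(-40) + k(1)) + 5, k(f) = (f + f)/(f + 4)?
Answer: -47/4 ≈ -11.750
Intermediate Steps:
k(f) = 2*f/(4 + f) (k(f) = (2*f)/(4 + f) = 2*f/(4 + f))
U(a) = -4 + a/2
I = 47/8 (I = (-19/(-40) + 2*1/(4 + 1)) + 5 = (-19*(-1/40) + 2*1/5) + 5 = (19/40 + 2*1*(⅕)) + 5 = (19/40 + ⅖) + 5 = 7/8 + 5 = 47/8 ≈ 5.8750)
U(n)*I = (-4 + (½)*4)*(47/8) = (-4 + 2)*(47/8) = -2*47/8 = -47/4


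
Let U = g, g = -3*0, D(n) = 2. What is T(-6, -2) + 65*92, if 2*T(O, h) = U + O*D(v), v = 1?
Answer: 5974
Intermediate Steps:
g = 0
U = 0
T(O, h) = O (T(O, h) = (0 + O*2)/2 = (0 + 2*O)/2 = (2*O)/2 = O)
T(-6, -2) + 65*92 = -6 + 65*92 = -6 + 5980 = 5974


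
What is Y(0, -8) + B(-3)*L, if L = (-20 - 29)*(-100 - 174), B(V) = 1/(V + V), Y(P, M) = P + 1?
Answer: -6710/3 ≈ -2236.7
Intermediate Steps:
Y(P, M) = 1 + P
B(V) = 1/(2*V)
L = 13426 (L = -49*(-274) = 13426)
Y(0, -8) + B(-3)*L = (1 + 0) + ((½)/(-3))*13426 = 1 + ((½)*(-⅓))*13426 = 1 - ⅙*13426 = 1 - 6713/3 = -6710/3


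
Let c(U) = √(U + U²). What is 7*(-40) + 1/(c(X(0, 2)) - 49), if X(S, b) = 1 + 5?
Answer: -94367/337 - √42/2359 ≈ -280.02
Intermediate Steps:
X(S, b) = 6
7*(-40) + 1/(c(X(0, 2)) - 49) = 7*(-40) + 1/(√(6*(1 + 6)) - 49) = -280 + 1/(√(6*7) - 49) = -280 + 1/(√42 - 49) = -280 + 1/(-49 + √42)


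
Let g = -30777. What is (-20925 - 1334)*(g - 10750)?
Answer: 924349493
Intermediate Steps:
(-20925 - 1334)*(g - 10750) = (-20925 - 1334)*(-30777 - 10750) = -22259*(-41527) = 924349493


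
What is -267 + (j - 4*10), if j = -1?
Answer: -308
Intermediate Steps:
-267 + (j - 4*10) = -267 + (-1 - 4*10) = -267 + (-1 - 40) = -267 - 41 = -308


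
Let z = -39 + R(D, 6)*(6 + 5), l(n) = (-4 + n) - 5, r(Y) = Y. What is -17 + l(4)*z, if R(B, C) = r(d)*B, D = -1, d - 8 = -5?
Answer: 343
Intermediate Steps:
d = 3 (d = 8 - 5 = 3)
l(n) = -9 + n
R(B, C) = 3*B
z = -72 (z = -39 + (3*(-1))*(6 + 5) = -39 - 3*11 = -39 - 33 = -72)
-17 + l(4)*z = -17 + (-9 + 4)*(-72) = -17 - 5*(-72) = -17 + 360 = 343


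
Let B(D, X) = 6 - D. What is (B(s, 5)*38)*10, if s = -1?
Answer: 2660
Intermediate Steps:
(B(s, 5)*38)*10 = ((6 - 1*(-1))*38)*10 = ((6 + 1)*38)*10 = (7*38)*10 = 266*10 = 2660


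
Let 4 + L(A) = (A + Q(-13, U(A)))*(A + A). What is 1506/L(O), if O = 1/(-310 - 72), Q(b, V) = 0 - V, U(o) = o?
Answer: -753/2 ≈ -376.50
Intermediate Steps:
Q(b, V) = -V
O = -1/382 (O = 1/(-382) = -1/382 ≈ -0.0026178)
L(A) = -4 (L(A) = -4 + (A - A)*(A + A) = -4 + 0*(2*A) = -4 + 0 = -4)
1506/L(O) = 1506/(-4) = 1506*(-¼) = -753/2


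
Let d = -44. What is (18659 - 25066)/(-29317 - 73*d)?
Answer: 6407/26105 ≈ 0.24543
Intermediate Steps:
(18659 - 25066)/(-29317 - 73*d) = (18659 - 25066)/(-29317 - 73*(-44)) = -6407/(-29317 + 3212) = -6407/(-26105) = -6407*(-1/26105) = 6407/26105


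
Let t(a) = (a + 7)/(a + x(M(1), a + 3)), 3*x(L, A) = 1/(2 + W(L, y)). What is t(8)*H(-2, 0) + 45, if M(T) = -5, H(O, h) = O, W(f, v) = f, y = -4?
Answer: 2925/71 ≈ 41.197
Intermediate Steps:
x(L, A) = 1/(3*(2 + L))
t(a) = (7 + a)/(-⅑ + a) (t(a) = (a + 7)/(a + 1/(3*(2 - 5))) = (7 + a)/(a + (⅓)/(-3)) = (7 + a)/(a + (⅓)*(-⅓)) = (7 + a)/(a - ⅑) = (7 + a)/(-⅑ + a))
t(8)*H(-2, 0) + 45 = (9*(7 + 8)/(-1 + 9*8))*(-2) + 45 = (9*15/(-1 + 72))*(-2) + 45 = (9*15/71)*(-2) + 45 = (9*(1/71)*15)*(-2) + 45 = (135/71)*(-2) + 45 = -270/71 + 45 = 2925/71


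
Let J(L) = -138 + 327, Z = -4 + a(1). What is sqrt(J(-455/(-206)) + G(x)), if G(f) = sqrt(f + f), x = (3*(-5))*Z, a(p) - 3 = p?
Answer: 3*sqrt(21) ≈ 13.748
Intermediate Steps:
a(p) = 3 + p
Z = 0 (Z = -4 + (3 + 1) = -4 + 4 = 0)
J(L) = 189
x = 0 (x = (3*(-5))*0 = -15*0 = 0)
G(f) = sqrt(2)*sqrt(f) (G(f) = sqrt(2*f) = sqrt(2)*sqrt(f))
sqrt(J(-455/(-206)) + G(x)) = sqrt(189 + sqrt(2)*sqrt(0)) = sqrt(189 + sqrt(2)*0) = sqrt(189 + 0) = sqrt(189) = 3*sqrt(21)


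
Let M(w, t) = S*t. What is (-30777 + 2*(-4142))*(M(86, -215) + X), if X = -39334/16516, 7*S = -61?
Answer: -4225072165061/57806 ≈ -7.3091e+7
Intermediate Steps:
S = -61/7 (S = (1/7)*(-61) = -61/7 ≈ -8.7143)
M(w, t) = -61*t/7
X = -19667/8258 (X = -39334*1/16516 = -19667/8258 ≈ -2.3816)
(-30777 + 2*(-4142))*(M(86, -215) + X) = (-30777 + 2*(-4142))*(-61/7*(-215) - 19667/8258) = (-30777 - 8284)*(13115/7 - 19667/8258) = -39061*108166001/57806 = -4225072165061/57806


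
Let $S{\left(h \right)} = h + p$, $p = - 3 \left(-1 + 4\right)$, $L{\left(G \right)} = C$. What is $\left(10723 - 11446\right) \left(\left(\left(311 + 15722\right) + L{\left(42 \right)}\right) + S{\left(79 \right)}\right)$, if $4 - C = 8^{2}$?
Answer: $-11599089$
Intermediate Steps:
$C = -60$ ($C = 4 - 8^{2} = 4 - 64 = -60$)
$L{\left(G \right)} = -60$
$p = -9$ ($p = \left(-3\right) 3 = -9$)
$S{\left(h \right)} = -9 + h$ ($S{\left(h \right)} = h - 9 = -9 + h$)
$\left(10723 - 11446\right) \left(\left(\left(311 + 15722\right) + L{\left(42 \right)}\right) + S{\left(79 \right)}\right) = \left(10723 - 11446\right) \left(\left(\left(311 + 15722\right) - 60\right) + \left(-9 + 79\right)\right) = - 723 \left(\left(16033 - 60\right) + 70\right) = - 723 \left(15973 + 70\right) = \left(-723\right) 16043 = -11599089$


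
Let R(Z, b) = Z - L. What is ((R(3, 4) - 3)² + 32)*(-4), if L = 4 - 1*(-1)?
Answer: -228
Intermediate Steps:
L = 5 (L = 4 + 1 = 5)
R(Z, b) = -5 + Z (R(Z, b) = Z - 1*5 = Z - 5 = -5 + Z)
((R(3, 4) - 3)² + 32)*(-4) = (((-5 + 3) - 3)² + 32)*(-4) = ((-2 - 3)² + 32)*(-4) = ((-5)² + 32)*(-4) = (25 + 32)*(-4) = 57*(-4) = -228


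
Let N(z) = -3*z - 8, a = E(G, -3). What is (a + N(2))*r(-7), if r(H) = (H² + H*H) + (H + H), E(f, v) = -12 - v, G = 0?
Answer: -1932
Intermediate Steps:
a = -9 (a = -12 - 1*(-3) = -12 + 3 = -9)
N(z) = -8 - 3*z
r(H) = 2*H + 2*H² (r(H) = (H² + H²) + 2*H = 2*H² + 2*H = 2*H + 2*H²)
(a + N(2))*r(-7) = (-9 + (-8 - 3*2))*(2*(-7)*(1 - 7)) = (-9 + (-8 - 6))*(2*(-7)*(-6)) = (-9 - 14)*84 = -23*84 = -1932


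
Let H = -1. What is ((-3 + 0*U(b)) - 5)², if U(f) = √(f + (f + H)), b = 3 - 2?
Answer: 64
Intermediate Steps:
b = 1
U(f) = √(-1 + 2*f) (U(f) = √(f + (f - 1)) = √(f + (-1 + f)) = √(-1 + 2*f))
((-3 + 0*U(b)) - 5)² = ((-3 + 0*√(-1 + 2*1)) - 5)² = ((-3 + 0*√(-1 + 2)) - 5)² = ((-3 + 0*√1) - 5)² = ((-3 + 0*1) - 5)² = ((-3 + 0) - 5)² = (-3 - 5)² = (-8)² = 64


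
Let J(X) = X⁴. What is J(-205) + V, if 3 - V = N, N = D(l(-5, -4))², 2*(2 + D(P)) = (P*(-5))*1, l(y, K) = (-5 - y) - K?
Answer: 1766100484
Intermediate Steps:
l(y, K) = -5 - K - y
D(P) = -2 - 5*P/2 (D(P) = -2 + ((P*(-5))*1)/2 = -2 + (-5*P*1)/2 = -2 + (-5*P)/2 = -2 - 5*P/2)
N = 144 (N = (-2 - 5*(-5 - 1*(-4) - 1*(-5))/2)² = (-2 - 5*(-5 + 4 + 5)/2)² = (-2 - 5/2*4)² = (-2 - 10)² = (-12)² = 144)
V = -141 (V = 3 - 1*144 = 3 - 144 = -141)
J(-205) + V = (-205)⁴ - 141 = 1766100625 - 141 = 1766100484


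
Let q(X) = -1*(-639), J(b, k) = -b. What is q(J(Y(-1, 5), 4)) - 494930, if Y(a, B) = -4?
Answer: -494291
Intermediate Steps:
q(X) = 639
q(J(Y(-1, 5), 4)) - 494930 = 639 - 494930 = -494291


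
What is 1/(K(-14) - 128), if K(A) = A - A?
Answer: -1/128 ≈ -0.0078125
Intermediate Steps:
K(A) = 0
1/(K(-14) - 128) = 1/(0 - 128) = 1/(-128) = -1/128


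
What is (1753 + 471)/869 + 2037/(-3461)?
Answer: 5927111/3007609 ≈ 1.9707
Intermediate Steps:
(1753 + 471)/869 + 2037/(-3461) = 2224*(1/869) + 2037*(-1/3461) = 2224/869 - 2037/3461 = 5927111/3007609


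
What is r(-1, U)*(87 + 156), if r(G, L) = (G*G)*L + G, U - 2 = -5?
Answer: -972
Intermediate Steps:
U = -3 (U = 2 - 5 = -3)
r(G, L) = G + L*G**2 (r(G, L) = G**2*L + G = L*G**2 + G = G + L*G**2)
r(-1, U)*(87 + 156) = (-(1 - 1*(-3)))*(87 + 156) = -(1 + 3)*243 = -1*4*243 = -4*243 = -972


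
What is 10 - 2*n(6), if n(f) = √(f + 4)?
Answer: 10 - 2*√10 ≈ 3.6754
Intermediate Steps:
n(f) = √(4 + f)
10 - 2*n(6) = 10 - 2*√(4 + 6) = 10 - 2*√10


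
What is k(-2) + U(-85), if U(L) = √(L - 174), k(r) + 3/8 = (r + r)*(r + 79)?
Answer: -2467/8 + I*√259 ≈ -308.38 + 16.093*I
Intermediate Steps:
k(r) = -3/8 + 2*r*(79 + r) (k(r) = -3/8 + (r + r)*(r + 79) = -3/8 + (2*r)*(79 + r) = -3/8 + 2*r*(79 + r))
U(L) = √(-174 + L)
k(-2) + U(-85) = (-3/8 + 2*(-2)² + 158*(-2)) + √(-174 - 85) = (-3/8 + 2*4 - 316) + √(-259) = (-3/8 + 8 - 316) + I*√259 = -2467/8 + I*√259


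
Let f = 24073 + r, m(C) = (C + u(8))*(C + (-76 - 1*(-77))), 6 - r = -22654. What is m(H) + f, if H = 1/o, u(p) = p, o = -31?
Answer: 44917823/961 ≈ 46741.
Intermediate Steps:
r = 22660 (r = 6 - 1*(-22654) = 6 + 22654 = 22660)
H = -1/31 (H = 1/(-31) = -1/31 ≈ -0.032258)
m(C) = (1 + C)*(8 + C) (m(C) = (C + 8)*(C + (-76 - 1*(-77))) = (8 + C)*(C + (-76 + 77)) = (8 + C)*(C + 1) = (8 + C)*(1 + C) = (1 + C)*(8 + C))
f = 46733 (f = 24073 + 22660 = 46733)
m(H) + f = (8 + (-1/31)² + 9*(-1/31)) + 46733 = (8 + 1/961 - 9/31) + 46733 = 7410/961 + 46733 = 44917823/961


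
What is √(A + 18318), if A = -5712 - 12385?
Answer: √221 ≈ 14.866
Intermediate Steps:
A = -18097
√(A + 18318) = √(-18097 + 18318) = √221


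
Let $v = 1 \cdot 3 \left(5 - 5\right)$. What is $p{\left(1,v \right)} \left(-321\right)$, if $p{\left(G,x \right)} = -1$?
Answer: $321$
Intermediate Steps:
$v = 0$ ($v = 3 \cdot 0 = 0$)
$p{\left(1,v \right)} \left(-321\right) = \left(-1\right) \left(-321\right) = 321$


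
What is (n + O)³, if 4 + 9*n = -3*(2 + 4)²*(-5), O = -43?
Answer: 3307949/729 ≈ 4537.7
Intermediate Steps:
n = 536/9 (n = -4/9 + (-3*(2 + 4)²*(-5))/9 = -4/9 + (-3*6²*(-5))/9 = -4/9 + (-3*36*(-5))/9 = -4/9 + (-108*(-5))/9 = -4/9 + (⅑)*540 = -4/9 + 60 = 536/9 ≈ 59.556)
(n + O)³ = (536/9 - 43)³ = (149/9)³ = 3307949/729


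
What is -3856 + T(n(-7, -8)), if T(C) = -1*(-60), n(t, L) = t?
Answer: -3796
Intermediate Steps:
T(C) = 60
-3856 + T(n(-7, -8)) = -3856 + 60 = -3796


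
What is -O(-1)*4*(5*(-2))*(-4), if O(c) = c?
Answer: 160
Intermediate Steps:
-O(-1)*4*(5*(-2))*(-4) = -(-1*4)*(5*(-2))*(-4) = -(-4)*(-10*(-4)) = -(-4)*40 = -1*(-160) = 160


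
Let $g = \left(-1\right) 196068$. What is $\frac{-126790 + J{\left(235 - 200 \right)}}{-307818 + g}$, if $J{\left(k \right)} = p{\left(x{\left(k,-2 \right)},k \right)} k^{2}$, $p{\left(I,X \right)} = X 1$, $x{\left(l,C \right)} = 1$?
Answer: $\frac{83915}{503886} \approx 0.16654$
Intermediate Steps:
$p{\left(I,X \right)} = X$
$g = -196068$
$J{\left(k \right)} = k^{3}$ ($J{\left(k \right)} = k k^{2} = k^{3}$)
$\frac{-126790 + J{\left(235 - 200 \right)}}{-307818 + g} = \frac{-126790 + \left(235 - 200\right)^{3}}{-307818 - 196068} = \frac{-126790 + \left(235 - 200\right)^{3}}{-503886} = \left(-126790 + 35^{3}\right) \left(- \frac{1}{503886}\right) = \left(-126790 + 42875\right) \left(- \frac{1}{503886}\right) = \left(-83915\right) \left(- \frac{1}{503886}\right) = \frac{83915}{503886}$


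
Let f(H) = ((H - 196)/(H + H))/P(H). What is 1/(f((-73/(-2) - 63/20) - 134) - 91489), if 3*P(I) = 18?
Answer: -24156/2210002351 ≈ -1.0930e-5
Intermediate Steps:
P(I) = 6 (P(I) = (⅓)*18 = 6)
f(H) = (-196 + H)/(12*H) (f(H) = ((H - 196)/(H + H))/6 = ((-196 + H)/((2*H)))*(⅙) = ((-196 + H)*(1/(2*H)))*(⅙) = ((-196 + H)/(2*H))*(⅙) = (-196 + H)/(12*H))
1/(f((-73/(-2) - 63/20) - 134) - 91489) = 1/((-196 + ((-73/(-2) - 63/20) - 134))/(12*((-73/(-2) - 63/20) - 134)) - 91489) = 1/((-196 + ((-73*(-½) - 63*1/20) - 134))/(12*((-73*(-½) - 63*1/20) - 134)) - 91489) = 1/((-196 + ((73/2 - 63/20) - 134))/(12*((73/2 - 63/20) - 134)) - 91489) = 1/((-196 + (667/20 - 134))/(12*(667/20 - 134)) - 91489) = 1/((-196 - 2013/20)/(12*(-2013/20)) - 91489) = 1/((1/12)*(-20/2013)*(-5933/20) - 91489) = 1/(5933/24156 - 91489) = 1/(-2210002351/24156) = -24156/2210002351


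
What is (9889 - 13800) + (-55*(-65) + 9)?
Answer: -327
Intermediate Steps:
(9889 - 13800) + (-55*(-65) + 9) = -3911 + (3575 + 9) = -3911 + 3584 = -327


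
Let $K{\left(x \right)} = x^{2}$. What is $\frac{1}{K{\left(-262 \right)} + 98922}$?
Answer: $\frac{1}{167566} \approx 5.9678 \cdot 10^{-6}$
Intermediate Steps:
$\frac{1}{K{\left(-262 \right)} + 98922} = \frac{1}{\left(-262\right)^{2} + 98922} = \frac{1}{68644 + 98922} = \frac{1}{167566}$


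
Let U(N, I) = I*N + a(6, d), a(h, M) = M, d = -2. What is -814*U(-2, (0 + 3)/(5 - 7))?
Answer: -814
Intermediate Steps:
U(N, I) = -2 + I*N (U(N, I) = I*N - 2 = -2 + I*N)
-814*U(-2, (0 + 3)/(5 - 7)) = -814*(-2 + ((0 + 3)/(5 - 7))*(-2)) = -814*(-2 + (3/(-2))*(-2)) = -814*(-2 + (3*(-1/2))*(-2)) = -814*(-2 - 3/2*(-2)) = -814*(-2 + 3) = -814*1 = -814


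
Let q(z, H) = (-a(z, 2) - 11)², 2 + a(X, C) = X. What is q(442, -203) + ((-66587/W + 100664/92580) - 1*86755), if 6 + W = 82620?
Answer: 74346491551063/637367010 ≈ 1.1665e+5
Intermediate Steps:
W = 82614 (W = -6 + 82620 = 82614)
a(X, C) = -2 + X
q(z, H) = (-9 - z)² (q(z, H) = (-(-2 + z) - 11)² = ((2 - z) - 11)² = (-9 - z)²)
q(442, -203) + ((-66587/W + 100664/92580) - 1*86755) = (9 + 442)² + ((-66587/82614 + 100664/92580) - 1*86755) = 451² + ((-66587*1/82614 + 100664*(1/92580)) - 86755) = 203401 + ((-66587/82614 + 25166/23145) - 86755) = 203401 + (179302603/637367010 - 86755) = 203401 - 55294595649947/637367010 = 74346491551063/637367010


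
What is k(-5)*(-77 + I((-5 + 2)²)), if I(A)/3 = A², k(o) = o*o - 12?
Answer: 2158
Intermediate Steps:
k(o) = -12 + o² (k(o) = o² - 12 = -12 + o²)
I(A) = 3*A²
k(-5)*(-77 + I((-5 + 2)²)) = (-12 + (-5)²)*(-77 + 3*((-5 + 2)²)²) = (-12 + 25)*(-77 + 3*((-3)²)²) = 13*(-77 + 3*9²) = 13*(-77 + 3*81) = 13*(-77 + 243) = 13*166 = 2158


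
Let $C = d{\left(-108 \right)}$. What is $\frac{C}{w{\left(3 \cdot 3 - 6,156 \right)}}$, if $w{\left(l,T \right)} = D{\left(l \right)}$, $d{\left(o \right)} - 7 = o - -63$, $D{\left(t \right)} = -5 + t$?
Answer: $19$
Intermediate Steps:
$d{\left(o \right)} = 70 + o$ ($d{\left(o \right)} = 7 + \left(o - -63\right) = 7 + \left(o + 63\right) = 7 + \left(63 + o\right) = 70 + o$)
$w{\left(l,T \right)} = -5 + l$
$C = -38$ ($C = 70 - 108 = -38$)
$\frac{C}{w{\left(3 \cdot 3 - 6,156 \right)}} = - \frac{38}{-5 + \left(3 \cdot 3 - 6\right)} = - \frac{38}{-5 + \left(9 - 6\right)} = - \frac{38}{-5 + 3} = - \frac{38}{-2} = \left(-38\right) \left(- \frac{1}{2}\right) = 19$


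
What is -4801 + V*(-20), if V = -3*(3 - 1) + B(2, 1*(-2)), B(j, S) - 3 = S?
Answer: -4701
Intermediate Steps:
B(j, S) = 3 + S
V = -5 (V = -3*(3 - 1) + (3 + 1*(-2)) = -3*2 + (3 - 2) = -6 + 1 = -5)
-4801 + V*(-20) = -4801 - 5*(-20) = -4801 + 100 = -4701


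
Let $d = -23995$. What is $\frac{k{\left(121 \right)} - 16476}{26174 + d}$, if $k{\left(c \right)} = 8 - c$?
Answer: $- \frac{16589}{2179} \approx -7.6131$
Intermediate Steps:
$\frac{k{\left(121 \right)} - 16476}{26174 + d} = \frac{\left(8 - 121\right) - 16476}{26174 - 23995} = \frac{\left(8 - 121\right) - 16476}{2179} = \left(-113 - 16476\right) \frac{1}{2179} = \left(-16589\right) \frac{1}{2179} = - \frac{16589}{2179}$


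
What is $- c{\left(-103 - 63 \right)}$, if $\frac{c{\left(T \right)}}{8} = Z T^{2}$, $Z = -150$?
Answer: $33067200$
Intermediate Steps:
$c{\left(T \right)} = - 1200 T^{2}$ ($c{\left(T \right)} = 8 \left(- 150 T^{2}\right) = - 1200 T^{2}$)
$- c{\left(-103 - 63 \right)} = - \left(-1200\right) \left(-103 - 63\right)^{2} = - \left(-1200\right) \left(-166\right)^{2} = - \left(-1200\right) 27556 = \left(-1\right) \left(-33067200\right) = 33067200$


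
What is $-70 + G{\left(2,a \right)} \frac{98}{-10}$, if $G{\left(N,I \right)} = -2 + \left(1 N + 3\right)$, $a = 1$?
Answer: $- \frac{497}{5} \approx -99.4$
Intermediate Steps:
$G{\left(N,I \right)} = 1 + N$ ($G{\left(N,I \right)} = -2 + \left(N + 3\right) = -2 + \left(3 + N\right) = 1 + N$)
$-70 + G{\left(2,a \right)} \frac{98}{-10} = -70 + \left(1 + 2\right) \frac{98}{-10} = -70 + 3 \cdot 98 \left(- \frac{1}{10}\right) = -70 + 3 \left(- \frac{49}{5}\right) = -70 - \frac{147}{5} = - \frac{497}{5}$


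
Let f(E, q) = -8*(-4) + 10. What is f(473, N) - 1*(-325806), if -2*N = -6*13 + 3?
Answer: 325848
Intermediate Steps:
N = 75/2 (N = -(-6*13 + 3)/2 = -(-78 + 3)/2 = -½*(-75) = 75/2 ≈ 37.500)
f(E, q) = 42 (f(E, q) = 32 + 10 = 42)
f(473, N) - 1*(-325806) = 42 - 1*(-325806) = 42 + 325806 = 325848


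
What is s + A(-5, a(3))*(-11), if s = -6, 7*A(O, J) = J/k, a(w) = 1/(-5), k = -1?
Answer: -221/35 ≈ -6.3143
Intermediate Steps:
a(w) = -⅕
A(O, J) = -J/7 (A(O, J) = (J/(-1))/7 = (J*(-1))/7 = (-J)/7 = -J/7)
s + A(-5, a(3))*(-11) = -6 - ⅐*(-⅕)*(-11) = -6 + (1/35)*(-11) = -6 - 11/35 = -221/35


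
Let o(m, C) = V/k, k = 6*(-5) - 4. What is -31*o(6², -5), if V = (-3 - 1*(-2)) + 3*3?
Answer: 124/17 ≈ 7.2941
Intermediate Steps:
k = -34 (k = -30 - 4 = -34)
V = 8 (V = (-3 + 2) + 9 = -1 + 9 = 8)
o(m, C) = -4/17 (o(m, C) = 8/(-34) = 8*(-1/34) = -4/17)
-31*o(6², -5) = -31*(-4/17) = 124/17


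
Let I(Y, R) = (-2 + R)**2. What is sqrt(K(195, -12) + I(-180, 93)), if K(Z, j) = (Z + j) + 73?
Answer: sqrt(8537) ≈ 92.396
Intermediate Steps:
K(Z, j) = 73 + Z + j
sqrt(K(195, -12) + I(-180, 93)) = sqrt((73 + 195 - 12) + (-2 + 93)**2) = sqrt(256 + 91**2) = sqrt(256 + 8281) = sqrt(8537)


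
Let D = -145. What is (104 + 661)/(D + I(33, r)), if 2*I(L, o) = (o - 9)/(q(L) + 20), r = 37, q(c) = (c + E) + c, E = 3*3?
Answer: -8075/1529 ≈ -5.2812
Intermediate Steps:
E = 9
q(c) = 9 + 2*c (q(c) = (c + 9) + c = (9 + c) + c = 9 + 2*c)
I(L, o) = (-9 + o)/(2*(29 + 2*L)) (I(L, o) = ((o - 9)/((9 + 2*L) + 20))/2 = ((-9 + o)/(29 + 2*L))/2 = (-9 + o)/(2*(29 + 2*L)))
(104 + 661)/(D + I(33, r)) = (104 + 661)/(-145 + (-9 + 37)/(2*(29 + 2*33))) = 765/(-145 + (½)*28/(29 + 66)) = 765/(-145 + (½)*28/95) = 765/(-145 + (½)*(1/95)*28) = 765/(-145 + 14/95) = 765/(-13761/95) = 765*(-95/13761) = -8075/1529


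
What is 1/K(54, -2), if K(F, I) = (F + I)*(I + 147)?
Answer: 1/7540 ≈ 0.00013263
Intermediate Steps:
K(F, I) = (147 + I)*(F + I) (K(F, I) = (F + I)*(147 + I) = (147 + I)*(F + I))
1/K(54, -2) = 1/((-2)² + 147*54 + 147*(-2) + 54*(-2)) = 1/(4 + 7938 - 294 - 108) = 1/7540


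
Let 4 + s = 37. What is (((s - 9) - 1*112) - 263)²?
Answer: 123201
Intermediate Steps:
s = 33 (s = -4 + 37 = 33)
(((s - 9) - 1*112) - 263)² = (((33 - 9) - 1*112) - 263)² = ((24 - 112) - 263)² = (-88 - 263)² = (-351)² = 123201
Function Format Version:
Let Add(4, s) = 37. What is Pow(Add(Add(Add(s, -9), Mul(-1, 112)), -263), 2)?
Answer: 123201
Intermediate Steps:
s = 33 (s = Add(-4, 37) = 33)
Pow(Add(Add(Add(s, -9), Mul(-1, 112)), -263), 2) = Pow(Add(Add(Add(33, -9), Mul(-1, 112)), -263), 2) = Pow(Add(Add(24, -112), -263), 2) = Pow(Add(-88, -263), 2) = Pow(-351, 2) = 123201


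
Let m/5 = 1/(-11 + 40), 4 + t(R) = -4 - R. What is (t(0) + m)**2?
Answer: 51529/841 ≈ 61.271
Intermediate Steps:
t(R) = -8 - R (t(R) = -4 + (-4 - R) = -8 - R)
m = 5/29 (m = 5/(-11 + 40) = 5/29 ≈ 0.17241)
(t(0) + m)**2 = ((-8 - 1*0) + 5/29)**2 = ((-8 + 0) + 5/29)**2 = (-8 + 5/29)**2 = (-227/29)**2 = 51529/841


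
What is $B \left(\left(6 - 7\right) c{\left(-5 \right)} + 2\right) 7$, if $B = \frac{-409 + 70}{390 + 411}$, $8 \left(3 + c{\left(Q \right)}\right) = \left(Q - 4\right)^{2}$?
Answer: $\frac{32431}{2136} \approx 15.183$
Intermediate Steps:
$c{\left(Q \right)} = -3 + \frac{\left(-4 + Q\right)^{2}}{8}$ ($c{\left(Q \right)} = -3 + \frac{\left(Q - 4\right)^{2}}{8} = -3 + \frac{\left(-4 + Q\right)^{2}}{8}$)
$B = - \frac{113}{267}$ ($B = - \frac{339}{801} = \left(-339\right) \frac{1}{801} = - \frac{113}{267} \approx -0.42322$)
$B \left(\left(6 - 7\right) c{\left(-5 \right)} + 2\right) 7 = - \frac{113 \left(\left(6 - 7\right) \left(-3 + \frac{\left(-4 - 5\right)^{2}}{8}\right) + 2\right) 7}{267} = - \frac{113 \left(\left(6 - 7\right) \left(-3 + \frac{\left(-9\right)^{2}}{8}\right) + 2\right) 7}{267} = - \frac{113 \left(\left(6 - 7\right) \left(-3 + \frac{1}{8} \cdot 81\right) + 2\right) 7}{267} = - \frac{113 \left(- (-3 + \frac{81}{8}) + 2\right) 7}{267} = - \frac{113 \left(\left(-1\right) \frac{57}{8} + 2\right) 7}{267} = - \frac{113 \left(- \frac{57}{8} + 2\right) 7}{267} = - \frac{113 \left(\left(- \frac{41}{8}\right) 7\right)}{267} = \left(- \frac{113}{267}\right) \left(- \frac{287}{8}\right) = \frac{32431}{2136}$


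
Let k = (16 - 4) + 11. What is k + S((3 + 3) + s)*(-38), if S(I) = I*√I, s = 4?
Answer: 23 - 380*√10 ≈ -1178.7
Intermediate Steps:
S(I) = I^(3/2)
k = 23 (k = 12 + 11 = 23)
k + S((3 + 3) + s)*(-38) = 23 + ((3 + 3) + 4)^(3/2)*(-38) = 23 + (6 + 4)^(3/2)*(-38) = 23 + 10^(3/2)*(-38) = 23 + (10*√10)*(-38) = 23 - 380*√10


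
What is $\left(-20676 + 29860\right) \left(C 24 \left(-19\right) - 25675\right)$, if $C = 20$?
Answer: $-319557280$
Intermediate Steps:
$\left(-20676 + 29860\right) \left(C 24 \left(-19\right) - 25675\right) = \left(-20676 + 29860\right) \left(20 \cdot 24 \left(-19\right) - 25675\right) = 9184 \left(480 \left(-19\right) - 25675\right) = 9184 \left(-9120 - 25675\right) = 9184 \left(-34795\right) = -319557280$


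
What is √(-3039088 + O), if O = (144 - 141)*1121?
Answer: 5*I*√121429 ≈ 1742.3*I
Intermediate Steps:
O = 3363 (O = 3*1121 = 3363)
√(-3039088 + O) = √(-3039088 + 3363) = √(-3035725) = 5*I*√121429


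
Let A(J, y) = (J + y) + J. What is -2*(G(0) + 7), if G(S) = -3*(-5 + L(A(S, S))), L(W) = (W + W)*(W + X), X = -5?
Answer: -44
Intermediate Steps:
A(J, y) = y + 2*J
L(W) = 2*W*(-5 + W) (L(W) = (W + W)*(W - 5) = (2*W)*(-5 + W) = 2*W*(-5 + W))
G(S) = 15 - 18*S*(-5 + 3*S) (G(S) = -3*(-5 + 2*(S + 2*S)*(-5 + (S + 2*S))) = -3*(-5 + 2*(3*S)*(-5 + 3*S)) = -3*(-5 + 6*S*(-5 + 3*S)) = 15 - 18*S*(-5 + 3*S))
-2*(G(0) + 7) = -2*((15 - 54*0² + 90*0) + 7) = -2*((15 - 54*0 + 0) + 7) = -2*((15 + 0 + 0) + 7) = -2*(15 + 7) = -2*22 = -44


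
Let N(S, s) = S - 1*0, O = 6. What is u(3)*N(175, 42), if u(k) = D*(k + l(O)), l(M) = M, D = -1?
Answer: -1575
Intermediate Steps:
N(S, s) = S (N(S, s) = S + 0 = S)
u(k) = -6 - k (u(k) = -(k + 6) = -(6 + k) = -6 - k)
u(3)*N(175, 42) = (-6 - 1*3)*175 = (-6 - 3)*175 = -9*175 = -1575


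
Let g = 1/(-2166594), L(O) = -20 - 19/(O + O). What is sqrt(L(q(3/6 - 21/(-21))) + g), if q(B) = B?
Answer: I*sqrt(13734675622438)/722198 ≈ 5.1316*I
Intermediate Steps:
L(O) = -20 - 19/(2*O)
g = -1/2166594 ≈ -4.6155e-7
sqrt(L(q(3/6 - 21/(-21))) + g) = sqrt((-20 - 19/(2*(3/6 - 21/(-21)))) - 1/2166594) = sqrt((-20 - 19/(2*(3*(1/6) - 21*(-1/21)))) - 1/2166594) = sqrt((-20 - 19/(2*(1/2 + 1))) - 1/2166594) = sqrt((-20 - 19/(2*3/2)) - 1/2166594) = sqrt((-20 - 19/2*2/3) - 1/2166594) = sqrt((-20 - 19/3) - 1/2166594) = sqrt(-79/3 - 1/2166594) = sqrt(-19017881/722198) = I*sqrt(13734675622438)/722198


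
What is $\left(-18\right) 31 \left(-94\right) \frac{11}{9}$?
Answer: $64108$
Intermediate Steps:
$\left(-18\right) 31 \left(-94\right) \frac{11}{9} = \left(-558\right) \left(-94\right) 11 \cdot \frac{1}{9} = 52452 \cdot \frac{11}{9} = 64108$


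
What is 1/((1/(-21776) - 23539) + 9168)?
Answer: -21776/312942897 ≈ -6.9585e-5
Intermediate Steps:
1/((1/(-21776) - 23539) + 9168) = 1/((-1/21776 - 23539) + 9168) = 1/(-512585265/21776 + 9168) = 1/(-312942897/21776) = -21776/312942897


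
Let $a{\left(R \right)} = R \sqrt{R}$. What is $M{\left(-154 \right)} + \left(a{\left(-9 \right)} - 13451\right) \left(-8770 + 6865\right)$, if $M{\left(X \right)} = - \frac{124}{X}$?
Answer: $\frac{1973059997}{77} + 51435 i \approx 2.5624 \cdot 10^{7} + 51435.0 i$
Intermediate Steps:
$a{\left(R \right)} = R^{\frac{3}{2}}$
$M{\left(-154 \right)} + \left(a{\left(-9 \right)} - 13451\right) \left(-8770 + 6865\right) = - \frac{124}{-154} + \left(\left(-9\right)^{\frac{3}{2}} - 13451\right) \left(-8770 + 6865\right) = \left(-124\right) \left(- \frac{1}{154}\right) + \left(- 27 i - 13451\right) \left(-1905\right) = \frac{62}{77} + \left(-13451 - 27 i\right) \left(-1905\right) = \frac{62}{77} + \left(25624155 + 51435 i\right) = \frac{1973059997}{77} + 51435 i$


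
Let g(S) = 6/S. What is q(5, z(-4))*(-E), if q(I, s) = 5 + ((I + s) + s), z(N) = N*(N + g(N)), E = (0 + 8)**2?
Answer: -3456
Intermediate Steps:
E = 64 (E = 8**2 = 64)
z(N) = N*(N + 6/N)
q(I, s) = 5 + I + 2*s (q(I, s) = 5 + (I + 2*s) = 5 + I + 2*s)
q(5, z(-4))*(-E) = (5 + 5 + 2*(6 + (-4)**2))*(-1*64) = (5 + 5 + 2*(6 + 16))*(-64) = (5 + 5 + 2*22)*(-64) = (5 + 5 + 44)*(-64) = 54*(-64) = -3456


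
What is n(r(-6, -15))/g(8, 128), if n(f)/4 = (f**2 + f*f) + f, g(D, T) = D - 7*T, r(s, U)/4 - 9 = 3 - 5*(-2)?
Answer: -2596/37 ≈ -70.162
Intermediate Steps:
r(s, U) = 88 (r(s, U) = 36 + 4*(3 - 5*(-2)) = 36 + 4*(3 + 10) = 36 + 4*13 = 36 + 52 = 88)
n(f) = 4*f + 8*f**2 (n(f) = 4*((f**2 + f*f) + f) = 4*((f**2 + f**2) + f) = 4*(2*f**2 + f) = 4*(f + 2*f**2) = 4*f + 8*f**2)
n(r(-6, -15))/g(8, 128) = (4*88*(1 + 2*88))/(8 - 7*128) = (4*88*(1 + 176))/(8 - 896) = (4*88*177)/(-888) = 62304*(-1/888) = -2596/37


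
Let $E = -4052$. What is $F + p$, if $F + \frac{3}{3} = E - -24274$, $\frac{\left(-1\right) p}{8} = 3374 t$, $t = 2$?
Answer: $-33763$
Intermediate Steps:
$p = -53984$ ($p = - 8 \cdot 3374 \cdot 2 = \left(-8\right) 6748 = -53984$)
$F = 20221$ ($F = -1 - -20222 = -1 + \left(-4052 + 24274\right) = -1 + 20222 = 20221$)
$F + p = 20221 - 53984 = -33763$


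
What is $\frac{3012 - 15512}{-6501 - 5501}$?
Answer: $\frac{6250}{6001} \approx 1.0415$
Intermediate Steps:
$\frac{3012 - 15512}{-6501 - 5501} = - \frac{12500}{-12002} = \left(-12500\right) \left(- \frac{1}{12002}\right) = \frac{6250}{6001}$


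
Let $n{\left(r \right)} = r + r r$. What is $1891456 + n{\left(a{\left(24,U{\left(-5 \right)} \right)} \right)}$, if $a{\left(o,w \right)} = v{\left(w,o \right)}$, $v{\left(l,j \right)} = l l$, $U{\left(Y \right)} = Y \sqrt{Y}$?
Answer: $1906956$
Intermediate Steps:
$U{\left(Y \right)} = Y^{\frac{3}{2}}$
$v{\left(l,j \right)} = l^{2}$
$a{\left(o,w \right)} = w^{2}$
$n{\left(r \right)} = r + r^{2}$
$1891456 + n{\left(a{\left(24,U{\left(-5 \right)} \right)} \right)} = 1891456 + \left(\left(-5\right)^{\frac{3}{2}}\right)^{2} \left(1 + \left(\left(-5\right)^{\frac{3}{2}}\right)^{2}\right) = 1891456 + \left(- 5 i \sqrt{5}\right)^{2} \left(1 + \left(- 5 i \sqrt{5}\right)^{2}\right) = 1891456 - 125 \left(1 - 125\right) = 1891456 - -15500 = 1891456 + 15500 = 1906956$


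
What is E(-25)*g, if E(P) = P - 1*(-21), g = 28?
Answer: -112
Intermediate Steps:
E(P) = 21 + P (E(P) = P + 21 = 21 + P)
E(-25)*g = (21 - 25)*28 = -4*28 = -112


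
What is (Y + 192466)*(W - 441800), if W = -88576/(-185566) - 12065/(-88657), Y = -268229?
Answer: 275336453295877361707/8225862431 ≈ 3.3472e+10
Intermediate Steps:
W = 5045868111/8225862431 (W = -88576*(-1/185566) - 12065*(-1/88657) = 44288/92783 + 12065/88657 = 5045868111/8225862431 ≈ 0.61341)
(Y + 192466)*(W - 441800) = (-268229 + 192466)*(5045868111/8225862431 - 441800) = -75763*(-3634180976147689/8225862431) = 275336453295877361707/8225862431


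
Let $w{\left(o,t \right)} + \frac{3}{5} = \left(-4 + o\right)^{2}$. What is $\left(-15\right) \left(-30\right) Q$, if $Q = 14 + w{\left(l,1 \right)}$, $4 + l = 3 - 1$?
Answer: $22230$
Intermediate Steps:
$l = -2$ ($l = -4 + \left(3 - 1\right) = -4 + 2 = -2$)
$w{\left(o,t \right)} = - \frac{3}{5} + \left(-4 + o\right)^{2}$
$Q = \frac{247}{5}$ ($Q = 14 - \left(\frac{3}{5} - \left(-4 - 2\right)^{2}\right) = 14 - \left(\frac{3}{5} - \left(-6\right)^{2}\right) = 14 + \left(- \frac{3}{5} + 36\right) = 14 + \frac{177}{5} = \frac{247}{5} \approx 49.4$)
$\left(-15\right) \left(-30\right) Q = \left(-15\right) \left(-30\right) \frac{247}{5} = 450 \cdot \frac{247}{5} = 22230$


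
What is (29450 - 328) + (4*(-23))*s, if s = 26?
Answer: 26730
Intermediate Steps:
(29450 - 328) + (4*(-23))*s = (29450 - 328) + (4*(-23))*26 = 29122 - 92*26 = 29122 - 2392 = 26730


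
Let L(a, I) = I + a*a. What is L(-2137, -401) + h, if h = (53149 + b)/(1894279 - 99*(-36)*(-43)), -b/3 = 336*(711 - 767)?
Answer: 7950170089533/1741027 ≈ 4.5664e+6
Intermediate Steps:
L(a, I) = I + a**2
b = 56448 (b = -1008*(711 - 767) = -1008*(-56) = -3*(-18816) = 56448)
h = 109597/1741027 (h = (53149 + 56448)/(1894279 - 99*(-36)*(-43)) = 109597/(1894279 + 3564*(-43)) = 109597/(1894279 - 153252) = 109597/1741027 ≈ 0.062950)
L(-2137, -401) + h = (-401 + (-2137)**2) + 109597/1741027 = (-401 + 4566769) + 109597/1741027 = 4566368 + 109597/1741027 = 7950170089533/1741027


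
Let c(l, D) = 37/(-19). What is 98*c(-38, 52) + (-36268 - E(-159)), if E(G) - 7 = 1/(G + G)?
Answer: -220326599/6042 ≈ -36466.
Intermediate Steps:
c(l, D) = -37/19 (c(l, D) = 37*(-1/19) = -37/19)
E(G) = 7 + 1/(2*G) (E(G) = 7 + 1/(G + G) = 7 + 1/(2*G))
98*c(-38, 52) + (-36268 - E(-159)) = 98*(-37/19) + (-36268 - (7 + (1/2)/(-159))) = -3626/19 + (-36268 - (7 + (1/2)*(-1/159))) = -3626/19 + (-36268 - (7 - 1/318)) = -3626/19 + (-36268 - 1*2225/318) = -3626/19 + (-36268 - 2225/318) = -3626/19 - 11535449/318 = -220326599/6042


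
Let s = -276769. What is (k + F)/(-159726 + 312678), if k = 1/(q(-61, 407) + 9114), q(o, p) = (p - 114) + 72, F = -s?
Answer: 109312223/60409667 ≈ 1.8095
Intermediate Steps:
F = 276769 (F = -1*(-276769) = 276769)
q(o, p) = -42 + p (q(o, p) = (-114 + p) + 72 = -42 + p)
k = 1/9479 (k = 1/((-42 + 407) + 9114) = 1/(365 + 9114) = 1/9479 ≈ 0.00010550)
(k + F)/(-159726 + 312678) = (1/9479 + 276769)/(-159726 + 312678) = (2623493352/9479)/152952 = (2623493352/9479)*(1/152952) = 109312223/60409667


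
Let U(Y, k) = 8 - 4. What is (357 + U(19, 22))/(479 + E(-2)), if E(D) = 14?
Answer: 361/493 ≈ 0.73225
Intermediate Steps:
U(Y, k) = 4
(357 + U(19, 22))/(479 + E(-2)) = (357 + 4)/(479 + 14) = 361/493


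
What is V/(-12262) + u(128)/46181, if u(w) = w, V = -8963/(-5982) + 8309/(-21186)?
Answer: 8018361828058/2990258816863131 ≈ 0.0026815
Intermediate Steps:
V = 11682140/10561221 (V = -8963*(-1/5982) + 8309*(-1/21186) = 8963/5982 - 8309/21186 = 11682140/10561221 ≈ 1.1061)
V/(-12262) + u(128)/46181 = (11682140/10561221)/(-12262) + 128/46181 = (11682140/10561221)*(-1/12262) + 128*(1/46181) = -5841070/64750845951 + 128/46181 = 8018361828058/2990258816863131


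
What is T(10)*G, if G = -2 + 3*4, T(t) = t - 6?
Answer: 40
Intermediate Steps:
T(t) = -6 + t
G = 10 (G = -2 + 12 = 10)
T(10)*G = (-6 + 10)*10 = 4*10 = 40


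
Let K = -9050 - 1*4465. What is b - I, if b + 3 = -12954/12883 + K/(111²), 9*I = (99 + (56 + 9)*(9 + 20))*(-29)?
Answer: 1013942563964/158731443 ≈ 6387.8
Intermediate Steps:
K = -13515 (K = -9050 - 4465 = -13515)
I = -57536/9 (I = ((99 + (56 + 9)*(9 + 20))*(-29))/9 = ((99 + 65*29)*(-29))/9 = ((99 + 1885)*(-29))/9 = (1984*(-29))/9 = (⅑)*(-57536) = -57536/9 ≈ -6392.9)
b = -269971436/52910481 (b = -3 + (-12954/12883 - 13515/(111²)) = -3 + (-12954*1/12883 - 13515/12321) = -3 + (-12954/12883 - 13515*1/12321) = -3 + (-12954/12883 - 4505/4107) = -3 - 111239993/52910481 = -269971436/52910481 ≈ -5.1024)
b - I = -269971436/52910481 - 1*(-57536/9) = -269971436/52910481 + 57536/9 = 1013942563964/158731443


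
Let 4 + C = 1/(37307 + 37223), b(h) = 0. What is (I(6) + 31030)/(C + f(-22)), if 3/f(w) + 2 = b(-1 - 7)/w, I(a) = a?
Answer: -1156556540/204957 ≈ -5642.9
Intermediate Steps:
C = -298119/74530 (C = -4 + 1/(37307 + 37223) = -4 + 1/74530 = -298119/74530 ≈ -4.0000)
f(w) = -3/2 (f(w) = 3/(-2 + 0/w) = 3/(-2 + 0) = 3/(-2) = 3*(-½) = -3/2)
(I(6) + 31030)/(C + f(-22)) = (6 + 31030)/(-298119/74530 - 3/2) = 31036/(-204957/37265) = 31036*(-37265/204957) = -1156556540/204957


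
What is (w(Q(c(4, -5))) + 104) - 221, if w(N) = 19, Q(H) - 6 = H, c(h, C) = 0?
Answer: -98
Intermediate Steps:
Q(H) = 6 + H
(w(Q(c(4, -5))) + 104) - 221 = (19 + 104) - 221 = 123 - 221 = -98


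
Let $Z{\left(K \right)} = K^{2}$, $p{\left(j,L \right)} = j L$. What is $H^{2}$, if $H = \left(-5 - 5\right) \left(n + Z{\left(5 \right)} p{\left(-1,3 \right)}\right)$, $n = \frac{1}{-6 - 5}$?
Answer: $\frac{68227600}{121} \approx 5.6386 \cdot 10^{5}$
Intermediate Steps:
$p{\left(j,L \right)} = L j$
$n = - \frac{1}{11}$ ($n = \frac{1}{-11} = - \frac{1}{11} \approx -0.090909$)
$H = \frac{8260}{11}$ ($H = \left(-5 - 5\right) \left(- \frac{1}{11} + 5^{2} \cdot 3 \left(-1\right)\right) = - 10 \left(- \frac{1}{11} + 25 \left(-3\right)\right) = - 10 \left(- \frac{1}{11} - 75\right) = \left(-10\right) \left(- \frac{826}{11}\right) = \frac{8260}{11} \approx 750.91$)
$H^{2} = \left(\frac{8260}{11}\right)^{2} = \frac{68227600}{121}$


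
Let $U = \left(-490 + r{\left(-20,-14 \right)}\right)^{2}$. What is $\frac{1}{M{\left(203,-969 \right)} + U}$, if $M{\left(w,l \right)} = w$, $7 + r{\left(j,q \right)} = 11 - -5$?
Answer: $\frac{1}{231564} \approx 4.3185 \cdot 10^{-6}$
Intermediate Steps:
$r{\left(j,q \right)} = 9$ ($r{\left(j,q \right)} = -7 + \left(11 - -5\right) = -7 + \left(11 + 5\right) = -7 + 16 = 9$)
$U = 231361$ ($U = \left(-490 + 9\right)^{2} = \left(-481\right)^{2} = 231361$)
$\frac{1}{M{\left(203,-969 \right)} + U} = \frac{1}{203 + 231361} = \frac{1}{231564}$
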